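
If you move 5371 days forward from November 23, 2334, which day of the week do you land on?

First find the weekday of Nov 23, 2334. Doomsday rule: the anchor day for the 2300s is Wednesday. For year 34: 34÷12 = 2 r 10, and 10÷4 = 2, so 2+10+2 = 14.
Wednesday + 14 ≡ Wednesday — that's 2334's doomsday.
In November the doomsday date is Nov 7.
Nov 23 is 16 days after Nov 7; 16 mod 7 = 2, so Wednesday + 2 = Friday.
5371 mod 7 = 2, so 5371 days after a Friday is Friday + 2 = Sunday.

Sunday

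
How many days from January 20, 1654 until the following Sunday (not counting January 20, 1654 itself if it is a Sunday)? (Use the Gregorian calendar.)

5

Jan 20, 1654 is a Tuesday.
From Tuesday to the next Sunday is 5 days.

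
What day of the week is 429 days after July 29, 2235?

Jul 29, 2235 is a Wednesday.
429 mod 7 = 2, so 429 days after a Wednesday is Wednesday + 2 = Friday.

Friday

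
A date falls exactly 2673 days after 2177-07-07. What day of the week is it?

Jul 7, 2177 is a Monday.
2673 mod 7 = 6, so 2673 days after a Monday is Monday + 6 = Sunday.

Sunday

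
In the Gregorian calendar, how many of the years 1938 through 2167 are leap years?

56

Multiples of 4 in [1938,2167]: 57.
Of those, multiples of 100: 2 (not leap unless ÷400).
Multiples of 400: 1.
Leap years = 57 − 2 + 1 = 56.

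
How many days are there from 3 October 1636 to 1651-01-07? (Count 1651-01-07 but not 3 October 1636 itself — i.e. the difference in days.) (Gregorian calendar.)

Oct 3, 1636 → Oct 3, 1637: 365 days.
Oct 3, 1637 → Oct 3, 1638: 365 days.
Oct 3, 1638 → Oct 3, 1639: 365 days.
Oct 3, 1639 → Oct 3, 1640: 366 days (Feb 29, 1640 is in that span).
Oct 3, 1640 → Oct 3, 1641: 365 days.
Oct 3, 1641 → Oct 3, 1642: 365 days.
Oct 3, 1642 → Oct 3, 1643: 365 days.
Oct 3, 1643 → Oct 3, 1644: 366 days (Feb 29, 1644 is in that span).
Oct 3, 1644 → Oct 3, 1645: 365 days.
Oct 3, 1645 → Oct 3, 1646: 365 days.
Oct 3, 1646 → Oct 3, 1647: 365 days.
Oct 3, 1647 → Oct 3, 1648: 366 days (Feb 29, 1648 is in that span).
Oct 3, 1648 → Oct 3, 1649: 365 days.
Oct 3, 1649 → Oct 3, 1650: 365 days.
Oct 3, 1650 → Nov 3, 1650: 31 days (October has 31).
Nov 3, 1650 → Dec 3, 1650: 30 days (November has 30).
Dec 3, 1650 → Jan 3, 1651: 31 days (December has 31).
Jan 3, 1651 → Jan 7, 1651: 4 days.
Total: 5209 days.

5209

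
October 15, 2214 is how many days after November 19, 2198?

5808

Nov 19, 2198 → Nov 19, 2199: 365 days.
Nov 19, 2199 → Nov 19, 2200: 365 days.
Nov 19, 2200 → Nov 19, 2201: 365 days.
Nov 19, 2201 → Nov 19, 2202: 365 days.
Nov 19, 2202 → Nov 19, 2203: 365 days.
Nov 19, 2203 → Nov 19, 2204: 366 days (Feb 29, 2204 is in that span).
Nov 19, 2204 → Nov 19, 2205: 365 days.
Nov 19, 2205 → Nov 19, 2206: 365 days.
Nov 19, 2206 → Nov 19, 2207: 365 days.
Nov 19, 2207 → Nov 19, 2208: 366 days (Feb 29, 2208 is in that span).
Nov 19, 2208 → Nov 19, 2209: 365 days.
Nov 19, 2209 → Nov 19, 2210: 365 days.
Nov 19, 2210 → Nov 19, 2211: 365 days.
Nov 19, 2211 → Nov 19, 2212: 366 days (Feb 29, 2212 is in that span).
Nov 19, 2212 → Nov 19, 2213: 365 days.
Nov 19, 2213 → Dec 19, 2213: 30 days (November has 30).
Dec 19, 2213 → Jan 19, 2214: 31 days (December has 31).
Jan 19, 2214 → Feb 19, 2214: 31 days (January has 31).
Feb 19, 2214 → Mar 19, 2214: 28 days (February has 28).
Mar 19, 2214 → Apr 19, 2214: 31 days (March has 31).
Apr 19, 2214 → May 19, 2214: 30 days (April has 30).
May 19, 2214 → Jun 19, 2214: 31 days (May has 31).
Jun 19, 2214 → Jul 19, 2214: 30 days (June has 30).
Jul 19, 2214 → Aug 19, 2214: 31 days (July has 31).
Aug 19, 2214 → Sep 19, 2214: 31 days (August has 31).
Sep 19, 2214 → Oct 15, 2214: 26 days.
Total: 5808 days.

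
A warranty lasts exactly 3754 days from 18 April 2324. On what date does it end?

July 29, 2334

+365 (one year) → Apr 18, 2325 (3389 left).
+365 (one year) → Apr 18, 2326 (3024 left).
+365 (one year) → Apr 18, 2327 (2659 left).
+366 (one year; includes Feb 29, 2328) → Apr 18, 2328 (2293 left).
+365 (one year) → Apr 18, 2329 (1928 left).
+365 (one year) → Apr 18, 2330 (1563 left).
+365 (one year) → Apr 18, 2331 (1198 left).
+366 (one year; includes Feb 29, 2332) → Apr 18, 2332 (832 left).
+365 (one year) → Apr 18, 2333 (467 left).
+365 (one year) → Apr 18, 2334 (102 left).
Apr has 30 days: +13 → May 1, 2334 (89 left).
May has 31 days: +31 → Jun 1, 2334 (58 left).
Jun has 30 days: +30 → Jul 1, 2334 (28 left).
+28 → Jul 29, 2334.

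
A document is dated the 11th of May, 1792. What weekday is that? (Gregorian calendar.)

Friday

Doomsday rule: the anchor day for the 1700s is Sunday. For year 92: 92÷12 = 7 r 8, and 8÷4 = 2, so 7+8+2 = 17.
Sunday + 17 ≡ Wednesday — that's 1792's doomsday.
In May the doomsday date is May 9.
May 11 is 2 days after May 9; 2 mod 7 = 2, so Wednesday + 2 = Friday.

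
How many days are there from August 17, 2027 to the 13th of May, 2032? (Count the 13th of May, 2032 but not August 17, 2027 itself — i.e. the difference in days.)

Aug 17, 2027 → Aug 17, 2028: 366 days (Feb 29, 2028 is in that span).
Aug 17, 2028 → Aug 17, 2029: 365 days.
Aug 17, 2029 → Aug 17, 2030: 365 days.
Aug 17, 2030 → Aug 17, 2031: 365 days.
Aug 17, 2031 → Sep 17, 2031: 31 days (August has 31).
Sep 17, 2031 → Oct 17, 2031: 30 days (September has 30).
Oct 17, 2031 → Nov 17, 2031: 31 days (October has 31).
Nov 17, 2031 → Dec 17, 2031: 30 days (November has 30).
Dec 17, 2031 → Jan 17, 2032: 31 days (December has 31).
Jan 17, 2032 → Feb 17, 2032: 31 days (January has 31).
Feb 17, 2032 → Mar 17, 2032: 29 days (February has 29).
Mar 17, 2032 → Apr 17, 2032: 31 days (March has 31).
Apr 17, 2032 → May 13, 2032: 26 days.
Total: 1731 days.

1731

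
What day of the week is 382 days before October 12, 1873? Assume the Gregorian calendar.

First find the weekday of Oct 12, 1873. Doomsday rule: the anchor day for the 1800s is Friday. For year 73: 73÷12 = 6 r 1, and 1÷4 = 0, so 6+1+0 = 7.
Friday + 7 ≡ Friday — that's 1873's doomsday.
In October the doomsday date is Oct 10.
Oct 12 is 2 days after Oct 10; 2 mod 7 = 2, so Friday + 2 = Sunday.
382 mod 7 = 4, so 382 days before a Sunday is Sunday − 4 = Wednesday.

Wednesday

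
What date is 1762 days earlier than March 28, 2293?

−365 (one year) → Mar 28, 2292 (1397 left).
−366 (one year; includes Feb 29, 2292) → Mar 28, 2291 (1031 left).
−365 (one year) → Mar 28, 2290 (666 left).
−365 (one year) → Mar 28, 2289 (301 left).
−28 → Feb 28, 2289 (end of Feb, 28 days; 273 left).
−28 → Jan 31, 2289 (end of Jan, 31 days; 245 left).
−31 → Dec 31, 2288 (end of Dec, 31 days; 214 left).
−31 → Nov 30, 2288 (end of Nov, 30 days; 183 left).
−30 → Oct 31, 2288 (end of Oct, 31 days; 153 left).
−31 → Sep 30, 2288 (end of Sep, 30 days; 122 left).
−30 → Aug 31, 2288 (end of Aug, 31 days; 92 left).
−31 → Jul 31, 2288 (end of Jul, 31 days; 61 left).
−31 → Jun 30, 2288 (end of Jun, 30 days; 30 left).
−30 → May 31, 2288 (end of May, 31 days; 0 left).

May 31, 2288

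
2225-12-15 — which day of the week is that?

Doomsday rule: the anchor day for the 2200s is Friday. For year 25: 25÷12 = 2 r 1, and 1÷4 = 0, so 2+1+0 = 3.
Friday + 3 ≡ Monday — that's 2225's doomsday.
In December the doomsday date is Dec 12.
Dec 15 is 3 days after Dec 12; 3 mod 7 = 3, so Monday + 3 = Thursday.

Thursday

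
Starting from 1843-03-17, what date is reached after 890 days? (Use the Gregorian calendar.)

August 23, 1845

+366 (one year; includes Feb 29, 1844) → Mar 17, 1844 (524 left).
+365 (one year) → Mar 17, 1845 (159 left).
Mar has 31 days: +15 → Apr 1, 1845 (144 left).
Apr has 30 days: +30 → May 1, 1845 (114 left).
May has 31 days: +31 → Jun 1, 1845 (83 left).
Jun has 30 days: +30 → Jul 1, 1845 (53 left).
Jul has 31 days: +31 → Aug 1, 1845 (22 left).
+22 → Aug 23, 1845.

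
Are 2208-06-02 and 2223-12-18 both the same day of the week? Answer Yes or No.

From Jun 2, 2208 to Dec 18, 2223 is 5677 days.
5677 mod 7 = 0, so they are the same weekday.
(Jun 2, 2208 is a Thursday; Dec 18, 2223 is a Thursday.)

Yes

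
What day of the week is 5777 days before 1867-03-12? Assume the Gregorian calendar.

Sunday

First find the weekday of Mar 12, 1867. Doomsday rule: the anchor day for the 1800s is Friday. For year 67: 67÷12 = 5 r 7, and 7÷4 = 1, so 5+7+1 = 13.
Friday + 13 ≡ Thursday — that's 1867's doomsday.
In March the doomsday date is Mar 14.
Mar 12 is 2 days before Mar 14; 2 mod 7 = 2, so Thursday − 2 = Tuesday.
5777 mod 7 = 2, so 5777 days before a Tuesday is Tuesday − 2 = Sunday.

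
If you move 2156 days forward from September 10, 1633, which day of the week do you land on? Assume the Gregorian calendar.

Saturday

First find the weekday of Sep 10, 1633. Doomsday rule: the anchor day for the 1600s is Tuesday. For year 33: 33÷12 = 2 r 9, and 9÷4 = 2, so 2+9+2 = 13.
Tuesday + 13 ≡ Monday — that's 1633's doomsday.
In September the doomsday date is Sep 5.
Sep 10 is 5 days after Sep 5; 5 mod 7 = 5, so Monday + 5 = Saturday.
2156 mod 7 = 0, so 2156 days after a Saturday is Saturday + 0 = Saturday.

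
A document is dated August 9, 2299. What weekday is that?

Doomsday rule: the anchor day for the 2200s is Friday. For year 99: 99÷12 = 8 r 3, and 3÷4 = 0, so 8+3+0 = 11.
Friday + 11 ≡ Tuesday — that's 2299's doomsday.
In August the doomsday date is Aug 8.
Aug 9 is 1 day after Aug 8; 1 mod 7 = 1, so Tuesday + 1 = Wednesday.

Wednesday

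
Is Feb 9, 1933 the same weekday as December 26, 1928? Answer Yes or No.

From Dec 26, 1928 to Feb 9, 1933 is 1506 days.
1506 mod 7 = 1, so they are different weekdays.
(Dec 26, 1928 is a Wednesday; Feb 9, 1933 is a Thursday.)

No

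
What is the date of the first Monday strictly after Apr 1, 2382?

April 5, 2382

Apr 1, 2382 is a Thursday.
From Thursday to the next Monday is 4 days.
Apr 1, 2382 + 4 = Apr 5, 2382.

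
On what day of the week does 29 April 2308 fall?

Wednesday

Doomsday rule: the anchor day for the 2300s is Wednesday. For year 08: 8÷12 = 0 r 8, and 8÷4 = 2, so 0+8+2 = 10.
Wednesday + 10 ≡ Saturday — that's 2308's doomsday.
In April the doomsday date is Apr 4.
Apr 29 is 25 days after Apr 4; 25 mod 7 = 4, so Saturday + 4 = Wednesday.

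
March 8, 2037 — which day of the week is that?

Sunday

Doomsday rule: the anchor day for the 2000s is Tuesday. For year 37: 37÷12 = 3 r 1, and 1÷4 = 0, so 3+1+0 = 4.
Tuesday + 4 ≡ Saturday — that's 2037's doomsday.
In March the doomsday date is Mar 14.
Mar 8 is 6 days before Mar 14; 6 mod 7 = 6, so Saturday − 6 = Sunday.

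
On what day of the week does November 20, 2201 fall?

Friday

Doomsday rule: the anchor day for the 2200s is Friday. For year 01: 1÷12 = 0 r 1, and 1÷4 = 0, so 0+1+0 = 1.
Friday + 1 ≡ Saturday — that's 2201's doomsday.
In November the doomsday date is Nov 7.
Nov 20 is 13 days after Nov 7; 13 mod 7 = 6, so Saturday + 6 = Friday.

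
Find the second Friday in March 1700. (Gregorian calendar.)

March 12, 1700

March 1, 1700 is a Monday.
The first Friday is therefore March 5 (4 days later).
The second Friday is 5 + 1×7 = March 12.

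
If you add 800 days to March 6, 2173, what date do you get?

+365 (one year) → Mar 6, 2174 (435 left).
+365 (one year) → Mar 6, 2175 (70 left).
Mar has 31 days: +26 → Apr 1, 2175 (44 left).
Apr has 30 days: +30 → May 1, 2175 (14 left).
+14 → May 15, 2175.

May 15, 2175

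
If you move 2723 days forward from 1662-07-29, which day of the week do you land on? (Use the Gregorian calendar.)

Saturday

First find the weekday of Jul 29, 1662. Doomsday rule: the anchor day for the 1600s is Tuesday. For year 62: 62÷12 = 5 r 2, and 2÷4 = 0, so 5+2+0 = 7.
Tuesday + 7 ≡ Tuesday — that's 1662's doomsday.
In July the doomsday date is Jul 11.
Jul 29 is 18 days after Jul 11; 18 mod 7 = 4, so Tuesday + 4 = Saturday.
2723 mod 7 = 0, so 2723 days after a Saturday is Saturday + 0 = Saturday.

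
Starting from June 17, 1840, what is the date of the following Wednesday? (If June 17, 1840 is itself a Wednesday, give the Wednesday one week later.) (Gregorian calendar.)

Jun 17, 1840 is a Wednesday.
From Wednesday to the next Wednesday is 7 days.
Jun 17, 1840 + 7 = Jun 24, 1840.

June 24, 1840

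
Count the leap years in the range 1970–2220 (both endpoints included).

61

Multiples of 4 in [1970,2220]: 63.
Of those, multiples of 100: 3 (not leap unless ÷400).
Multiples of 400: 1.
Leap years = 63 − 3 + 1 = 61.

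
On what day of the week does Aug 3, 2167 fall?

Monday

Doomsday rule: the anchor day for the 2100s is Sunday. For year 67: 67÷12 = 5 r 7, and 7÷4 = 1, so 5+7+1 = 13.
Sunday + 13 ≡ Saturday — that's 2167's doomsday.
In August the doomsday date is Aug 8.
Aug 3 is 5 days before Aug 8; 5 mod 7 = 5, so Saturday − 5 = Monday.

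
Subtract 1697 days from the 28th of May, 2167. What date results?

−365 (one year) → May 28, 2166 (1332 left).
−365 (one year) → May 28, 2165 (967 left).
−365 (one year) → May 28, 2164 (602 left).
−366 (one year; includes Feb 29, 2164) → May 28, 2163 (236 left).
−28 → Apr 30, 2163 (end of Apr, 30 days; 208 left).
−30 → Mar 31, 2163 (end of Mar, 31 days; 178 left).
−31 → Feb 28, 2163 (end of Feb, 28 days; 147 left).
−28 → Jan 31, 2163 (end of Jan, 31 days; 119 left).
−31 → Dec 31, 2162 (end of Dec, 31 days; 88 left).
−31 → Nov 30, 2162 (end of Nov, 30 days; 57 left).
−30 → Oct 31, 2162 (end of Oct, 31 days; 27 left).
−27 → Oct 4, 2162.

October 4, 2162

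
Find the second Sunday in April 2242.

April 10, 2242

April 1, 2242 is a Friday.
The first Sunday is therefore April 3 (2 days later).
The second Sunday is 3 + 1×7 = April 10.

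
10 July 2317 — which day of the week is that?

Doomsday rule: the anchor day for the 2300s is Wednesday. For year 17: 17÷12 = 1 r 5, and 5÷4 = 1, so 1+5+1 = 7.
Wednesday + 7 ≡ Wednesday — that's 2317's doomsday.
In July the doomsday date is Jul 11.
Jul 10 is 1 day before Jul 11; 1 mod 7 = 1, so Wednesday − 1 = Tuesday.

Tuesday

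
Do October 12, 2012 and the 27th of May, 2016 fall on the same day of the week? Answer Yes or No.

Yes

From Oct 12, 2012 to May 27, 2016 is 1323 days.
1323 mod 7 = 0, so they are the same weekday.
(Oct 12, 2012 is a Friday; May 27, 2016 is a Friday.)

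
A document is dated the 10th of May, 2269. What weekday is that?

Monday

Doomsday rule: the anchor day for the 2200s is Friday. For year 69: 69÷12 = 5 r 9, and 9÷4 = 2, so 5+9+2 = 16.
Friday + 16 ≡ Sunday — that's 2269's doomsday.
In May the doomsday date is May 9.
May 10 is 1 day after May 9; 1 mod 7 = 1, so Sunday + 1 = Monday.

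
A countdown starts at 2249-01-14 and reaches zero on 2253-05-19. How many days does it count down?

1586

Jan 14, 2249 → Jan 14, 2250: 365 days.
Jan 14, 2250 → Jan 14, 2251: 365 days.
Jan 14, 2251 → Jan 14, 2252: 365 days.
Jan 14, 2252 → Jan 14, 2253: 366 days (Feb 29, 2252 is in that span).
Jan 14, 2253 → Feb 14, 2253: 31 days (January has 31).
Feb 14, 2253 → Mar 14, 2253: 28 days (February has 28).
Mar 14, 2253 → Apr 14, 2253: 31 days (March has 31).
Apr 14, 2253 → May 14, 2253: 30 days (April has 30).
May 14, 2253 → May 19, 2253: 5 days.
Total: 1586 days.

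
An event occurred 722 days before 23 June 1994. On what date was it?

July 1, 1992

−365 (one year) → Jun 23, 1993 (357 left).
−23 → May 31, 1993 (end of May, 31 days; 334 left).
−31 → Apr 30, 1993 (end of Apr, 30 days; 303 left).
−30 → Mar 31, 1993 (end of Mar, 31 days; 273 left).
−31 → Feb 28, 1993 (end of Feb, 28 days; 242 left).
−28 → Jan 31, 1993 (end of Jan, 31 days; 214 left).
−31 → Dec 31, 1992 (end of Dec, 31 days; 183 left).
−31 → Nov 30, 1992 (end of Nov, 30 days; 152 left).
−30 → Oct 31, 1992 (end of Oct, 31 days; 122 left).
−31 → Sep 30, 1992 (end of Sep, 30 days; 91 left).
−30 → Aug 31, 1992 (end of Aug, 31 days; 61 left).
−31 → Jul 31, 1992 (end of Jul, 31 days; 30 left).
−30 → Jul 1, 1992.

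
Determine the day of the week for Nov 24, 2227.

Saturday

Doomsday rule: the anchor day for the 2200s is Friday. For year 27: 27÷12 = 2 r 3, and 3÷4 = 0, so 2+3+0 = 5.
Friday + 5 ≡ Wednesday — that's 2227's doomsday.
In November the doomsday date is Nov 7.
Nov 24 is 17 days after Nov 7; 17 mod 7 = 3, so Wednesday + 3 = Saturday.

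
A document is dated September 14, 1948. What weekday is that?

Tuesday

Doomsday rule: the anchor day for the 1900s is Wednesday. For year 48: 48÷12 = 4 r 0, and 0÷4 = 0, so 4+0+0 = 4.
Wednesday + 4 ≡ Sunday — that's 1948's doomsday.
In September the doomsday date is Sep 5.
Sep 14 is 9 days after Sep 5; 9 mod 7 = 2, so Sunday + 2 = Tuesday.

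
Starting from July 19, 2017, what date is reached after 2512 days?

+365 (one year) → Jul 19, 2018 (2147 left).
+365 (one year) → Jul 19, 2019 (1782 left).
+366 (one year; includes Feb 29, 2020) → Jul 19, 2020 (1416 left).
+365 (one year) → Jul 19, 2021 (1051 left).
+365 (one year) → Jul 19, 2022 (686 left).
+365 (one year) → Jul 19, 2023 (321 left).
Jul has 31 days: +13 → Aug 1, 2023 (308 left).
Aug has 31 days: +31 → Sep 1, 2023 (277 left).
Sep has 30 days: +30 → Oct 1, 2023 (247 left).
Oct has 31 days: +31 → Nov 1, 2023 (216 left).
Nov has 30 days: +30 → Dec 1, 2023 (186 left).
Dec has 31 days: +31 → Jan 1, 2024 (155 left).
Jan has 31 days: +31 → Feb 1, 2024 (124 left).
Feb has 29 days: +29 → Mar 1, 2024 (95 left).
Mar has 31 days: +31 → Apr 1, 2024 (64 left).
Apr has 30 days: +30 → May 1, 2024 (34 left).
May has 31 days: +31 → Jun 1, 2024 (3 left).
+3 → Jun 4, 2024.

June 4, 2024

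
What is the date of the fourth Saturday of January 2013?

January 1, 2013 is a Tuesday.
The first Saturday is therefore January 5 (4 days later).
The fourth Saturday is 5 + 3×7 = January 26.

January 26, 2013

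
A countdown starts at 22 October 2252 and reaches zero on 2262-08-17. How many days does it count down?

3586

Oct 22, 2252 → Oct 22, 2253: 365 days.
Oct 22, 2253 → Oct 22, 2254: 365 days.
Oct 22, 2254 → Oct 22, 2255: 365 days.
Oct 22, 2255 → Oct 22, 2256: 366 days (Feb 29, 2256 is in that span).
Oct 22, 2256 → Oct 22, 2257: 365 days.
Oct 22, 2257 → Oct 22, 2258: 365 days.
Oct 22, 2258 → Oct 22, 2259: 365 days.
Oct 22, 2259 → Oct 22, 2260: 366 days (Feb 29, 2260 is in that span).
Oct 22, 2260 → Oct 22, 2261: 365 days.
Oct 22, 2261 → Nov 22, 2261: 31 days (October has 31).
Nov 22, 2261 → Dec 22, 2261: 30 days (November has 30).
Dec 22, 2261 → Jan 22, 2262: 31 days (December has 31).
Jan 22, 2262 → Feb 22, 2262: 31 days (January has 31).
Feb 22, 2262 → Mar 22, 2262: 28 days (February has 28).
Mar 22, 2262 → Apr 22, 2262: 31 days (March has 31).
Apr 22, 2262 → May 22, 2262: 30 days (April has 30).
May 22, 2262 → Jun 22, 2262: 31 days (May has 31).
Jun 22, 2262 → Jul 22, 2262: 30 days (June has 30).
Jul 22, 2262 → Aug 17, 2262: 26 days.
Total: 3586 days.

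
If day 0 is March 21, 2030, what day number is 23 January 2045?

Mar 21, 2030 → Mar 21, 2031: 365 days.
Mar 21, 2031 → Mar 21, 2032: 366 days (Feb 29, 2032 is in that span).
Mar 21, 2032 → Mar 21, 2033: 365 days.
Mar 21, 2033 → Mar 21, 2034: 365 days.
Mar 21, 2034 → Mar 21, 2035: 365 days.
Mar 21, 2035 → Mar 21, 2036: 366 days (Feb 29, 2036 is in that span).
Mar 21, 2036 → Mar 21, 2037: 365 days.
Mar 21, 2037 → Mar 21, 2038: 365 days.
Mar 21, 2038 → Mar 21, 2039: 365 days.
Mar 21, 2039 → Mar 21, 2040: 366 days (Feb 29, 2040 is in that span).
Mar 21, 2040 → Mar 21, 2041: 365 days.
Mar 21, 2041 → Mar 21, 2042: 365 days.
Mar 21, 2042 → Mar 21, 2043: 365 days.
Mar 21, 2043 → Mar 21, 2044: 366 days (Feb 29, 2044 is in that span).
Mar 21, 2044 → Apr 21, 2044: 31 days (March has 31).
Apr 21, 2044 → May 21, 2044: 30 days (April has 30).
May 21, 2044 → Jun 21, 2044: 31 days (May has 31).
Jun 21, 2044 → Jul 21, 2044: 30 days (June has 30).
Jul 21, 2044 → Aug 21, 2044: 31 days (July has 31).
Aug 21, 2044 → Sep 21, 2044: 31 days (August has 31).
Sep 21, 2044 → Oct 21, 2044: 30 days (September has 30).
Oct 21, 2044 → Nov 21, 2044: 31 days (October has 31).
Nov 21, 2044 → Dec 21, 2044: 30 days (November has 30).
Dec 21, 2044 → Jan 21, 2045: 31 days (December has 31).
Jan 21, 2045 → Jan 23, 2045: 2 days.
Total: 5422 days.

5422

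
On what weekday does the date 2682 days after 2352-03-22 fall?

First find the weekday of Mar 22, 2352. Doomsday rule: the anchor day for the 2300s is Wednesday. For year 52: 52÷12 = 4 r 4, and 4÷4 = 1, so 4+4+1 = 9.
Wednesday + 9 ≡ Friday — that's 2352's doomsday.
In March the doomsday date is Mar 14.
Mar 22 is 8 days after Mar 14; 8 mod 7 = 1, so Friday + 1 = Saturday.
2682 mod 7 = 1, so 2682 days after a Saturday is Saturday + 1 = Sunday.

Sunday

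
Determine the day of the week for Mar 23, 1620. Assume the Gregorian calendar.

Doomsday rule: the anchor day for the 1600s is Tuesday. For year 20: 20÷12 = 1 r 8, and 8÷4 = 2, so 1+8+2 = 11.
Tuesday + 11 ≡ Saturday — that's 1620's doomsday.
In March the doomsday date is Mar 14.
Mar 23 is 9 days after Mar 14; 9 mod 7 = 2, so Saturday + 2 = Monday.

Monday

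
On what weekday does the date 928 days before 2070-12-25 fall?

First find the weekday of Dec 25, 2070. Doomsday rule: the anchor day for the 2000s is Tuesday. For year 70: 70÷12 = 5 r 10, and 10÷4 = 2, so 5+10+2 = 17.
Tuesday + 17 ≡ Friday — that's 2070's doomsday.
In December the doomsday date is Dec 12.
Dec 25 is 13 days after Dec 12; 13 mod 7 = 6, so Friday + 6 = Thursday.
928 mod 7 = 4, so 928 days before a Thursday is Thursday − 4 = Sunday.

Sunday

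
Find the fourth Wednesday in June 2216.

June 26, 2216

June 1, 2216 is a Saturday.
The first Wednesday is therefore June 5 (4 days later).
The fourth Wednesday is 5 + 3×7 = June 26.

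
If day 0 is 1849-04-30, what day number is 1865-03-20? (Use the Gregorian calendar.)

5803

Apr 30, 1849 → Apr 30, 1850: 365 days.
Apr 30, 1850 → Apr 30, 1851: 365 days.
Apr 30, 1851 → Apr 30, 1852: 366 days (Feb 29, 1852 is in that span).
Apr 30, 1852 → Apr 30, 1853: 365 days.
Apr 30, 1853 → Apr 30, 1854: 365 days.
Apr 30, 1854 → Apr 30, 1855: 365 days.
Apr 30, 1855 → Apr 30, 1856: 366 days (Feb 29, 1856 is in that span).
Apr 30, 1856 → Apr 30, 1857: 365 days.
Apr 30, 1857 → Apr 30, 1858: 365 days.
Apr 30, 1858 → Apr 30, 1859: 365 days.
Apr 30, 1859 → Apr 30, 1860: 366 days (Feb 29, 1860 is in that span).
Apr 30, 1860 → Apr 30, 1861: 365 days.
Apr 30, 1861 → Apr 30, 1862: 365 days.
Apr 30, 1862 → Apr 30, 1863: 365 days.
Apr 30, 1863 → Apr 30, 1864: 366 days (Feb 29, 1864 is in that span).
Apr 30, 1864 → May 30, 1864: 30 days (April has 30).
May 30, 1864 → Jun 30, 1864: 31 days (May has 31).
Jun 30, 1864 → Jul 30, 1864: 30 days (June has 30).
Jul 30, 1864 → Aug 30, 1864: 31 days (July has 31).
Aug 30, 1864 → Sep 30, 1864: 31 days (August has 31).
Sep 30, 1864 → Oct 30, 1864: 30 days (September has 30).
Oct 30, 1864 → Nov 30, 1864: 31 days (October has 31).
Nov 30, 1864 → Dec 30, 1864: 30 days (November has 30).
Dec 30, 1864 → Jan 30, 1865: 31 days (December has 31).
Jan 30, 1865 → Feb 28, 1865: 29 days (January has 31).
Feb 28, 1865 → Mar 20, 1865: 20 days.
Total: 5803 days.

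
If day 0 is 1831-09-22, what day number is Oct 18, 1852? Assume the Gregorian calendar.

7697

Sep 22, 1831 → Sep 22, 1832: 366 days (Feb 29, 1832 is in that span).
Sep 22, 1832 → Sep 22, 1833: 365 days.
Sep 22, 1833 → Sep 22, 1834: 365 days.
Sep 22, 1834 → Sep 22, 1835: 365 days.
Sep 22, 1835 → Sep 22, 1836: 366 days (Feb 29, 1836 is in that span).
Sep 22, 1836 → Sep 22, 1837: 365 days.
Sep 22, 1837 → Sep 22, 1838: 365 days.
Sep 22, 1838 → Sep 22, 1839: 365 days.
Sep 22, 1839 → Sep 22, 1840: 366 days (Feb 29, 1840 is in that span).
Sep 22, 1840 → Sep 22, 1841: 365 days.
Sep 22, 1841 → Sep 22, 1842: 365 days.
Sep 22, 1842 → Sep 22, 1843: 365 days.
Sep 22, 1843 → Sep 22, 1844: 366 days (Feb 29, 1844 is in that span).
Sep 22, 1844 → Sep 22, 1845: 365 days.
Sep 22, 1845 → Sep 22, 1846: 365 days.
Sep 22, 1846 → Sep 22, 1847: 365 days.
Sep 22, 1847 → Sep 22, 1848: 366 days (Feb 29, 1848 is in that span).
Sep 22, 1848 → Sep 22, 1849: 365 days.
Sep 22, 1849 → Sep 22, 1850: 365 days.
Sep 22, 1850 → Sep 22, 1851: 365 days.
Sep 22, 1851 → Oct 22, 1851: 30 days (September has 30).
Oct 22, 1851 → Nov 22, 1851: 31 days (October has 31).
Nov 22, 1851 → Dec 22, 1851: 30 days (November has 30).
Dec 22, 1851 → Jan 22, 1852: 31 days (December has 31).
Jan 22, 1852 → Feb 22, 1852: 31 days (January has 31).
Feb 22, 1852 → Mar 22, 1852: 29 days (February has 29).
Mar 22, 1852 → Apr 22, 1852: 31 days (March has 31).
Apr 22, 1852 → May 22, 1852: 30 days (April has 30).
May 22, 1852 → Jun 22, 1852: 31 days (May has 31).
Jun 22, 1852 → Jul 22, 1852: 30 days (June has 30).
Jul 22, 1852 → Aug 22, 1852: 31 days (July has 31).
Aug 22, 1852 → Sep 22, 1852: 31 days (August has 31).
Sep 22, 1852 → Oct 18, 1852: 26 days.
Total: 7697 days.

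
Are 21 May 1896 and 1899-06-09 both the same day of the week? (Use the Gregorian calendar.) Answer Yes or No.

From May 21, 1896 to Jun 9, 1899 is 1114 days.
1114 mod 7 = 1, so they are different weekdays.
(May 21, 1896 is a Thursday; Jun 9, 1899 is a Friday.)

No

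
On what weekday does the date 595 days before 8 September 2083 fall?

Wednesday

First find the weekday of Sep 8, 2083. Doomsday rule: the anchor day for the 2000s is Tuesday. For year 83: 83÷12 = 6 r 11, and 11÷4 = 2, so 6+11+2 = 19.
Tuesday + 19 ≡ Sunday — that's 2083's doomsday.
In September the doomsday date is Sep 5.
Sep 8 is 3 days after Sep 5; 3 mod 7 = 3, so Sunday + 3 = Wednesday.
595 mod 7 = 0, so 595 days before a Wednesday is Wednesday − 0 = Wednesday.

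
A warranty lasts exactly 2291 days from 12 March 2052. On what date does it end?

+365 (one year) → Mar 12, 2053 (1926 left).
+365 (one year) → Mar 12, 2054 (1561 left).
+365 (one year) → Mar 12, 2055 (1196 left).
+366 (one year; includes Feb 29, 2056) → Mar 12, 2056 (830 left).
+365 (one year) → Mar 12, 2057 (465 left).
+365 (one year) → Mar 12, 2058 (100 left).
Mar has 31 days: +20 → Apr 1, 2058 (80 left).
Apr has 30 days: +30 → May 1, 2058 (50 left).
May has 31 days: +31 → Jun 1, 2058 (19 left).
+19 → Jun 20, 2058.

June 20, 2058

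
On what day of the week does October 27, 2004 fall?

January 1, 2004 is a Thursday.
Jan 1, 2004 → Feb 1, 2004: 31 days (January has 31).
Feb 1, 2004 → Mar 1, 2004: 29 days (February has 29).
Mar 1, 2004 → Apr 1, 2004: 31 days (March has 31).
Apr 1, 2004 → May 1, 2004: 30 days (April has 30).
May 1, 2004 → Jun 1, 2004: 31 days (May has 31).
Jun 1, 2004 → Jul 1, 2004: 30 days (June has 30).
Jul 1, 2004 → Aug 1, 2004: 31 days (July has 31).
Aug 1, 2004 → Sep 1, 2004: 31 days (August has 31).
Sep 1, 2004 → Oct 1, 2004: 30 days (September has 30).
Oct 1, 2004 → Oct 27, 2004: 26 days.
Total: 300 days.
300 mod 7 = 6, so Thursday + 6 = Wednesday.

Wednesday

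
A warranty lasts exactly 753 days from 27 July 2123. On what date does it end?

August 18, 2125

+366 (one year; includes Feb 29, 2124) → Jul 27, 2124 (387 left).
Jul has 31 days: +5 → Aug 1, 2124 (382 left).
Aug has 31 days: +31 → Sep 1, 2124 (351 left).
Sep has 30 days: +30 → Oct 1, 2124 (321 left).
Oct has 31 days: +31 → Nov 1, 2124 (290 left).
Nov has 30 days: +30 → Dec 1, 2124 (260 left).
Dec has 31 days: +31 → Jan 1, 2125 (229 left).
Jan has 31 days: +31 → Feb 1, 2125 (198 left).
Feb has 28 days: +28 → Mar 1, 2125 (170 left).
Mar has 31 days: +31 → Apr 1, 2125 (139 left).
Apr has 30 days: +30 → May 1, 2125 (109 left).
May has 31 days: +31 → Jun 1, 2125 (78 left).
Jun has 30 days: +30 → Jul 1, 2125 (48 left).
Jul has 31 days: +31 → Aug 1, 2125 (17 left).
+17 → Aug 18, 2125.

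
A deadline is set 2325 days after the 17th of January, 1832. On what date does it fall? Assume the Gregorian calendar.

May 30, 1838

+366 (one year; includes Feb 29, 1832) → Jan 17, 1833 (1959 left).
+365 (one year) → Jan 17, 1834 (1594 left).
+365 (one year) → Jan 17, 1835 (1229 left).
+365 (one year) → Jan 17, 1836 (864 left).
+366 (one year; includes Feb 29, 1836) → Jan 17, 1837 (498 left).
+365 (one year) → Jan 17, 1838 (133 left).
Jan has 31 days: +15 → Feb 1, 1838 (118 left).
Feb has 28 days: +28 → Mar 1, 1838 (90 left).
Mar has 31 days: +31 → Apr 1, 1838 (59 left).
Apr has 30 days: +30 → May 1, 1838 (29 left).
+29 → May 30, 1838.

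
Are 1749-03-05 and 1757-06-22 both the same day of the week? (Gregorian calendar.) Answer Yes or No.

Yes

From Mar 5, 1749 to Jun 22, 1757 is 3031 days.
3031 mod 7 = 0, so they are the same weekday.
(Mar 5, 1749 is a Wednesday; Jun 22, 1757 is a Wednesday.)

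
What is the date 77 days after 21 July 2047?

October 6, 2047

Jul has 31 days: +11 → Aug 1, 2047 (66 left).
Aug has 31 days: +31 → Sep 1, 2047 (35 left).
Sep has 30 days: +30 → Oct 1, 2047 (5 left).
+5 → Oct 6, 2047.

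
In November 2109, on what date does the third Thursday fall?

November 1, 2109 is a Friday.
The first Thursday is therefore November 7 (6 days later).
The third Thursday is 7 + 2×7 = November 21.

November 21, 2109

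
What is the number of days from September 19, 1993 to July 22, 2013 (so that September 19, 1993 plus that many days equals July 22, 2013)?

Sep 19, 1993 → Sep 19, 1994: 365 days.
Sep 19, 1994 → Sep 19, 1995: 365 days.
Sep 19, 1995 → Sep 19, 1996: 366 days (Feb 29, 1996 is in that span).
Sep 19, 1996 → Sep 19, 1997: 365 days.
Sep 19, 1997 → Sep 19, 1998: 365 days.
Sep 19, 1998 → Sep 19, 1999: 365 days.
Sep 19, 1999 → Sep 19, 2000: 366 days (Feb 29, 2000 is in that span).
Sep 19, 2000 → Sep 19, 2001: 365 days.
Sep 19, 2001 → Sep 19, 2002: 365 days.
Sep 19, 2002 → Sep 19, 2003: 365 days.
Sep 19, 2003 → Sep 19, 2004: 366 days (Feb 29, 2004 is in that span).
Sep 19, 2004 → Sep 19, 2005: 365 days.
Sep 19, 2005 → Sep 19, 2006: 365 days.
Sep 19, 2006 → Sep 19, 2007: 365 days.
Sep 19, 2007 → Sep 19, 2008: 366 days (Feb 29, 2008 is in that span).
Sep 19, 2008 → Sep 19, 2009: 365 days.
Sep 19, 2009 → Sep 19, 2010: 365 days.
Sep 19, 2010 → Sep 19, 2011: 365 days.
Sep 19, 2011 → Sep 19, 2012: 366 days (Feb 29, 2012 is in that span).
Sep 19, 2012 → Oct 19, 2012: 30 days (September has 30).
Oct 19, 2012 → Nov 19, 2012: 31 days (October has 31).
Nov 19, 2012 → Dec 19, 2012: 30 days (November has 30).
Dec 19, 2012 → Jan 19, 2013: 31 days (December has 31).
Jan 19, 2013 → Feb 19, 2013: 31 days (January has 31).
Feb 19, 2013 → Mar 19, 2013: 28 days (February has 28).
Mar 19, 2013 → Apr 19, 2013: 31 days (March has 31).
Apr 19, 2013 → May 19, 2013: 30 days (April has 30).
May 19, 2013 → Jun 19, 2013: 31 days (May has 31).
Jun 19, 2013 → Jul 19, 2013: 30 days (June has 30).
Jul 19, 2013 → Jul 22, 2013: 3 days.
Total: 7246 days.

7246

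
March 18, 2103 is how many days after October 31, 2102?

Oct 31, 2102 → Nov 30, 2102: 30 days (October has 31).
Nov 30, 2102 → Dec 30, 2102: 30 days (November has 30).
Dec 30, 2102 → Jan 30, 2103: 31 days (December has 31).
Jan 30, 2103 → Feb 28, 2103: 29 days (January has 31).
Feb 28, 2103 → Mar 18, 2103: 18 days.
Total: 138 days.

138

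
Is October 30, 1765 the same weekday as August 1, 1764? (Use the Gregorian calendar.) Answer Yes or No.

Yes

From Aug 1, 1764 to Oct 30, 1765 is 455 days.
455 mod 7 = 0, so they are the same weekday.
(Aug 1, 1764 is a Wednesday; Oct 30, 1765 is a Wednesday.)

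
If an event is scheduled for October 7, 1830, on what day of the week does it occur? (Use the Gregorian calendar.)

Thursday

Doomsday rule: the anchor day for the 1800s is Friday. For year 30: 30÷12 = 2 r 6, and 6÷4 = 1, so 2+6+1 = 9.
Friday + 9 ≡ Sunday — that's 1830's doomsday.
In October the doomsday date is Oct 10.
Oct 7 is 3 days before Oct 10; 3 mod 7 = 3, so Sunday − 3 = Thursday.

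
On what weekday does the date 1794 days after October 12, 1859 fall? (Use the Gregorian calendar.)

Friday

Oct 12, 1859 is a Wednesday.
1794 mod 7 = 2, so 1794 days after a Wednesday is Wednesday + 2 = Friday.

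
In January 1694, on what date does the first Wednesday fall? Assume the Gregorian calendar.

January 6, 1694

January 1, 1694 is a Friday.
The first Wednesday is therefore January 6 (5 days later).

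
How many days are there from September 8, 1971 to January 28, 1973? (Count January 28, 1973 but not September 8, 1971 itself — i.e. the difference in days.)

508

Sep 8, 1971 → Sep 8, 1972: 366 days (Feb 29, 1972 is in that span).
Sep 8, 1972 → Oct 8, 1972: 30 days (September has 30).
Oct 8, 1972 → Nov 8, 1972: 31 days (October has 31).
Nov 8, 1972 → Dec 8, 1972: 30 days (November has 30).
Dec 8, 1972 → Jan 8, 1973: 31 days (December has 31).
Jan 8, 1973 → Jan 28, 1973: 20 days.
Total: 508 days.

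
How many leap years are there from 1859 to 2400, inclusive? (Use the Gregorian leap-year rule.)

132

Multiples of 4 in [1859,2400]: 136.
Of those, multiples of 100: 6 (not leap unless ÷400).
Multiples of 400: 2.
Leap years = 136 − 6 + 2 = 132.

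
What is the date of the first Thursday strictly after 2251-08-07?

Aug 7, 2251 is a Thursday.
From Thursday to the next Thursday is 7 days.
Aug 7, 2251 + 7 = Aug 14, 2251.

August 14, 2251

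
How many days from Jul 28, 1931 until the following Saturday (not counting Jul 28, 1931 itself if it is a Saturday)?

Jul 28, 1931 is a Tuesday.
From Tuesday to the next Saturday is 4 days.

4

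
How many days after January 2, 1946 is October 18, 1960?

Jan 2, 1946 → Jan 2, 1947: 365 days.
Jan 2, 1947 → Jan 2, 1948: 365 days.
Jan 2, 1948 → Jan 2, 1949: 366 days (Feb 29, 1948 is in that span).
Jan 2, 1949 → Jan 2, 1950: 365 days.
Jan 2, 1950 → Jan 2, 1951: 365 days.
Jan 2, 1951 → Jan 2, 1952: 365 days.
Jan 2, 1952 → Jan 2, 1953: 366 days (Feb 29, 1952 is in that span).
Jan 2, 1953 → Jan 2, 1954: 365 days.
Jan 2, 1954 → Jan 2, 1955: 365 days.
Jan 2, 1955 → Jan 2, 1956: 365 days.
Jan 2, 1956 → Jan 2, 1957: 366 days (Feb 29, 1956 is in that span).
Jan 2, 1957 → Jan 2, 1958: 365 days.
Jan 2, 1958 → Jan 2, 1959: 365 days.
Jan 2, 1959 → Jan 2, 1960: 365 days.
Jan 2, 1960 → Feb 2, 1960: 31 days (January has 31).
Feb 2, 1960 → Mar 2, 1960: 29 days (February has 29).
Mar 2, 1960 → Apr 2, 1960: 31 days (March has 31).
Apr 2, 1960 → May 2, 1960: 30 days (April has 30).
May 2, 1960 → Jun 2, 1960: 31 days (May has 31).
Jun 2, 1960 → Jul 2, 1960: 30 days (June has 30).
Jul 2, 1960 → Aug 2, 1960: 31 days (July has 31).
Aug 2, 1960 → Sep 2, 1960: 31 days (August has 31).
Sep 2, 1960 → Oct 2, 1960: 30 days (September has 30).
Oct 2, 1960 → Oct 18, 1960: 16 days.
Total: 5403 days.

5403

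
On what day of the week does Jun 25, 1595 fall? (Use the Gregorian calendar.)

Doomsday rule: the anchor day for the 1500s is Wednesday. For year 95: 95÷12 = 7 r 11, and 11÷4 = 2, so 7+11+2 = 20.
Wednesday + 20 ≡ Tuesday — that's 1595's doomsday.
In June the doomsday date is Jun 6.
Jun 25 is 19 days after Jun 6; 19 mod 7 = 5, so Tuesday + 5 = Sunday.

Sunday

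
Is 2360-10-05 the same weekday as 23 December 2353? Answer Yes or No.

From Dec 23, 2353 to Oct 5, 2360 is 2478 days.
2478 mod 7 = 0, so they are the same weekday.
(Dec 23, 2353 is a Wednesday; Oct 5, 2360 is a Wednesday.)

Yes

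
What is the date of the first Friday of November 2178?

November 6, 2178

November 1, 2178 is a Sunday.
The first Friday is therefore November 6 (5 days later).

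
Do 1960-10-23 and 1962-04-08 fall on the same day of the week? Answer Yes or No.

From Oct 23, 1960 to Apr 8, 1962 is 532 days.
532 mod 7 = 0, so they are the same weekday.
(Oct 23, 1960 is a Sunday; Apr 8, 1962 is a Sunday.)

Yes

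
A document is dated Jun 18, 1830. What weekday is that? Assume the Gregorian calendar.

Friday

Doomsday rule: the anchor day for the 1800s is Friday. For year 30: 30÷12 = 2 r 6, and 6÷4 = 1, so 2+6+1 = 9.
Friday + 9 ≡ Sunday — that's 1830's doomsday.
In June the doomsday date is Jun 6.
Jun 18 is 12 days after Jun 6; 12 mod 7 = 5, so Sunday + 5 = Friday.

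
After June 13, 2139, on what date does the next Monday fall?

Jun 13, 2139 is a Saturday.
From Saturday to the next Monday is 2 days.
Jun 13, 2139 + 2 = Jun 15, 2139.

June 15, 2139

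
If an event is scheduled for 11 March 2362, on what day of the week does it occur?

Doomsday rule: the anchor day for the 2300s is Wednesday. For year 62: 62÷12 = 5 r 2, and 2÷4 = 0, so 5+2+0 = 7.
Wednesday + 7 ≡ Wednesday — that's 2362's doomsday.
In March the doomsday date is Mar 14.
Mar 11 is 3 days before Mar 14; 3 mod 7 = 3, so Wednesday − 3 = Sunday.

Sunday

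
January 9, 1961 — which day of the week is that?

Doomsday rule: the anchor day for the 1900s is Wednesday. For year 61: 61÷12 = 5 r 1, and 1÷4 = 0, so 5+1+0 = 6.
Wednesday + 6 ≡ Tuesday — that's 1961's doomsday.
In January the doomsday date is Jan 3 (1961 is not a leap year).
Jan 9 is 6 days after Jan 3; 6 mod 7 = 6, so Tuesday + 6 = Monday.

Monday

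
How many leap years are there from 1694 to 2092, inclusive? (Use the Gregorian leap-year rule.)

Multiples of 4 in [1694,2092]: 100.
Of those, multiples of 100: 4 (not leap unless ÷400).
Multiples of 400: 1.
Leap years = 100 − 4 + 1 = 97.

97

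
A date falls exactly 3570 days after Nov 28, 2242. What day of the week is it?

Monday

Nov 28, 2242 is a Monday.
3570 mod 7 = 0, so 3570 days after a Monday is Monday + 0 = Monday.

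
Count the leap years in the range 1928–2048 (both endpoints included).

Multiples of 4 in [1928,2048]: 31.
Of those, multiples of 100: 1 (not leap unless ÷400).
Multiples of 400: 1.
Leap years = 31 − 1 + 1 = 31.

31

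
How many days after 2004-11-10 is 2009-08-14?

1738

Nov 10, 2004 → Nov 10, 2005: 365 days.
Nov 10, 2005 → Nov 10, 2006: 365 days.
Nov 10, 2006 → Nov 10, 2007: 365 days.
Nov 10, 2007 → Nov 10, 2008: 366 days (Feb 29, 2008 is in that span).
Nov 10, 2008 → Dec 10, 2008: 30 days (November has 30).
Dec 10, 2008 → Jan 10, 2009: 31 days (December has 31).
Jan 10, 2009 → Feb 10, 2009: 31 days (January has 31).
Feb 10, 2009 → Mar 10, 2009: 28 days (February has 28).
Mar 10, 2009 → Apr 10, 2009: 31 days (March has 31).
Apr 10, 2009 → May 10, 2009: 30 days (April has 30).
May 10, 2009 → Jun 10, 2009: 31 days (May has 31).
Jun 10, 2009 → Jul 10, 2009: 30 days (June has 30).
Jul 10, 2009 → Aug 10, 2009: 31 days (July has 31).
Aug 10, 2009 → Aug 14, 2009: 4 days.
Total: 1738 days.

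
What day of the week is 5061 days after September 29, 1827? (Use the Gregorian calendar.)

Saturday

First find the weekday of Sep 29, 1827. Doomsday rule: the anchor day for the 1800s is Friday. For year 27: 27÷12 = 2 r 3, and 3÷4 = 0, so 2+3+0 = 5.
Friday + 5 ≡ Wednesday — that's 1827's doomsday.
In September the doomsday date is Sep 5.
Sep 29 is 24 days after Sep 5; 24 mod 7 = 3, so Wednesday + 3 = Saturday.
5061 mod 7 = 0, so 5061 days after a Saturday is Saturday + 0 = Saturday.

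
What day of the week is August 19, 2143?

Monday

Doomsday rule: the anchor day for the 2100s is Sunday. For year 43: 43÷12 = 3 r 7, and 7÷4 = 1, so 3+7+1 = 11.
Sunday + 11 ≡ Thursday — that's 2143's doomsday.
In August the doomsday date is Aug 8.
Aug 19 is 11 days after Aug 8; 11 mod 7 = 4, so Thursday + 4 = Monday.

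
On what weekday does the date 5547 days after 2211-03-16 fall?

Tuesday

Mar 16, 2211 is a Saturday.
5547 mod 7 = 3, so 5547 days after a Saturday is Saturday + 3 = Tuesday.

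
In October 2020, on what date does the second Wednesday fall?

October 14, 2020

October 1, 2020 is a Thursday.
The first Wednesday is therefore October 7 (6 days later).
The second Wednesday is 7 + 1×7 = October 14.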